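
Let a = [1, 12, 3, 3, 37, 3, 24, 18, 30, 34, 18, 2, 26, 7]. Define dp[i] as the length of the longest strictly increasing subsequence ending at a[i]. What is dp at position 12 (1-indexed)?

2

dp[i] = 1 + max{dp[j] : j<i, a[j]<a[i]} (or 1 if no such j):
i:      1  2  3  4  5  6  7  8  9 10 11 12 13 14
a[i]:   1 12  3  3 37  3 24 18 30 34 18  2 26  7
dp:     1  2  2  2  3  2  3  3  4  5  3  2  4  3
At index 12 the value is 2.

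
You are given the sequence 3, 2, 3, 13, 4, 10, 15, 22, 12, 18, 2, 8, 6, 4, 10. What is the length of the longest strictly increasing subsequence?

Track the smallest tail for each achievable length (strict):
3 → extends → [3]
2 → replaces 3 → [2]
3 → extends → [2, 3]
13 → extends → [2, 3, 13]
4 → replaces 13 → [2, 3, 4]
10 → extends → [2, 3, 4, 10]
15 → extends → [2, 3, 4, 10, 15]
22 → extends → [2, 3, 4, 10, 15, 22]
12 → replaces 15 → [2, 3, 4, 10, 12, 22]
18 → replaces 22 → [2, 3, 4, 10, 12, 18]
2 → already a tail → [2, 3, 4, 10, 12, 18]
8 → replaces 10 → [2, 3, 4, 8, 12, 18]
6 → replaces 8 → [2, 3, 4, 6, 12, 18]
4 → already a tail → [2, 3, 4, 6, 12, 18]
10 → replaces 12 → [2, 3, 4, 6, 10, 18]
Six tails, so the longest strictly increasing subsequence has length 6 (e.g. 2, 3, 4, 10, 15, 22).

6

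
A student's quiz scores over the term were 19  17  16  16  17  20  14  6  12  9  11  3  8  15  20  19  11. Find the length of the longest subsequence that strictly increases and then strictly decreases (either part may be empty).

7

inc[i] = longest strictly increasing subsequence ending at i; dec[i] = longest strictly decreasing subsequence starting at i:
i:      1  2  3  4  5  6  7  8  9 10 11 12 13 14 15 16 17
a[i]:  19 17 16 16 17 20 14  6 12  9 11  3  8 15 20 19 11
inc:    1  1  1  1  2  3  1  1  2  2  3  1  2  4  5  5  3
dec:    7  6  5  5  5  5  4  2  3  2  2  1  1  2  3  2  1
Best peak at i=1 (value 19): inc=1, dec=7, length 1+7−1 = 7.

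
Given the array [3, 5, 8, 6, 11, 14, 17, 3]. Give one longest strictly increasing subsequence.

3, 5, 8, 11, 14, 17

Patience tails give the LIS length; then backtrack through the dp parents:
3 → extends → [3]
5 → extends → [3, 5]
8 → extends → [3, 5, 8]
6 → replaces 8 → [3, 5, 6]
11 → extends → [3, 5, 6, 11]
14 → extends → [3, 5, 6, 11, 14]
17 → extends → [3, 5, 6, 11, 14, 17]
3 → already a tail → [3, 5, 6, 11, 14, 17]
Length 6; one witness is 3, 5, 8, 11, 14, 17.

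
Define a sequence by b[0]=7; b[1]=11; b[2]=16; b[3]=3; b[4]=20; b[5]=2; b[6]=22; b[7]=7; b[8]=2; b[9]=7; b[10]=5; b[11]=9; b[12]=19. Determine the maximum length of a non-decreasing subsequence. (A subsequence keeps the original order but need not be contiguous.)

5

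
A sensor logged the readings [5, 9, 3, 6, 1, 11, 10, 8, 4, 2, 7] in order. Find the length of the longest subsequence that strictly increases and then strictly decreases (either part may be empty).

7

inc[i] = longest strictly increasing subsequence ending at i; dec[i] = longest strictly decreasing subsequence starting at i:
i:      1  2  3  4  5  6  7  8  9 10 11
a[i]:   5  9  3  6  1 11 10  8  4  2  7
inc:    1  2  1  2  1  3  3  3  2  2  3
dec:    3  4  2  3  1  5  4  3  2  1  1
Best peak at i=6 (value 11): inc=3, dec=5, length 3+5−1 = 7.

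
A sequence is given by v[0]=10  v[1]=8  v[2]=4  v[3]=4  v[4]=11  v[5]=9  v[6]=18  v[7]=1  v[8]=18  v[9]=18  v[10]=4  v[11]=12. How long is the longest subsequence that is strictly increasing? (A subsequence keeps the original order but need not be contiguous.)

3

Track the smallest tail for each achievable length (strict):
10 → extends → [10]
8 → replaces 10 → [8]
4 → replaces 8 → [4]
4 → already a tail → [4]
11 → extends → [4, 11]
9 → replaces 11 → [4, 9]
18 → extends → [4, 9, 18]
1 → replaces 4 → [1, 9, 18]
18 → already a tail → [1, 9, 18]
18 → already a tail → [1, 9, 18]
4 → replaces 9 → [1, 4, 18]
12 → replaces 18 → [1, 4, 12]
Three tails, so the longest strictly increasing subsequence has length 3 (e.g. 10, 11, 18).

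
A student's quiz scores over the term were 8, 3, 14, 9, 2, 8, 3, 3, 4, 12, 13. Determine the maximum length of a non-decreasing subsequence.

Let dp[i] be the length of the longest such subsequence ending at index i:
i:      1  2  3  4  5  6  7  8  9 10 11
a[i]:   8  3 14  9  2  8  3  3  4 12 13
dp:     1  1  2  2  1  2  2  3  4  5  6
Maximum dp value is 6.

6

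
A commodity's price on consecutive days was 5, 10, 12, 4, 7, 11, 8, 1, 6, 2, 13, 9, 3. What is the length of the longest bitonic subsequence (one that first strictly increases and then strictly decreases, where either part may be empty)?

7

inc[i] = longest strictly increasing subsequence ending at i; dec[i] = longest strictly decreasing subsequence starting at i:
i:      1  2  3  4  5  6  7  8  9 10 11 12 13
a[i]:   5 10 12  4  7 11  8  1  6  2 13  9  3
inc:    1  2  3  1  2  3  3  1  2  2  4  4  3
dec:    3  4  5  2  3  4  3  1  2  1  3  2  1
Best peak at i=3 (value 12): inc=3, dec=5, length 3+5−1 = 7.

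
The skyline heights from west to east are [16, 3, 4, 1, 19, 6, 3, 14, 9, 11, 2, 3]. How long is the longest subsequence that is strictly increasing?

Track the smallest tail for each achievable length (strict):
16 → extends → [16]
3 → replaces 16 → [3]
4 → extends → [3, 4]
1 → replaces 3 → [1, 4]
19 → extends → [1, 4, 19]
6 → replaces 19 → [1, 4, 6]
3 → replaces 4 → [1, 3, 6]
14 → extends → [1, 3, 6, 14]
9 → replaces 14 → [1, 3, 6, 9]
11 → extends → [1, 3, 6, 9, 11]
2 → replaces 3 → [1, 2, 6, 9, 11]
3 → replaces 6 → [1, 2, 3, 9, 11]
Five tails, so the longest strictly increasing subsequence has length 5 (e.g. 3, 4, 6, 9, 11).

5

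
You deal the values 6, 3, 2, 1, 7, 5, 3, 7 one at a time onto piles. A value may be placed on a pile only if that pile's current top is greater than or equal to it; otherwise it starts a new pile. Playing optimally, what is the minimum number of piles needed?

3

Place each on the leftmost legal pile:
6 → new pile 1 (tops now [6])
3 → pile 1 (tops now [3])
2 → pile 1 (tops now [2])
1 → pile 1 (tops now [1])
7 → new pile 2 (tops now [1, 7])
5 → pile 2 (tops now [1, 5])
3 → pile 2 (tops now [1, 3])
7 → new pile 3 (tops now [1, 3, 7])
Three piles.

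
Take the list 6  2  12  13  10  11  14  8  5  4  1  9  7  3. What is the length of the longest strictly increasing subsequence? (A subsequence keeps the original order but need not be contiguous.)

4

Let dp[i] be the length of the longest such subsequence ending at index i:
i:      1  2  3  4  5  6  7  8  9 10 11 12 13 14
a[i]:   6  2 12 13 10 11 14  8  5  4  1  9  7  3
dp:     1  1  2  3  2  3  4  2  2  2  1  3  3  2
Maximum dp value is 4.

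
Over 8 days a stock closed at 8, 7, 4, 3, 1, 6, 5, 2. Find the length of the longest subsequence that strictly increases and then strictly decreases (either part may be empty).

5

inc[i] = longest strictly increasing subsequence ending at i; dec[i] = longest strictly decreasing subsequence starting at i:
i:     1 2 3 4 5 6 7 8
a[i]:  8 7 4 3 1 6 5 2
inc:   1 1 1 1 1 2 2 2
dec:   5 4 3 2 1 3 2 1
Best peak at i=1 (value 8): inc=1, dec=5, length 1+5−1 = 5.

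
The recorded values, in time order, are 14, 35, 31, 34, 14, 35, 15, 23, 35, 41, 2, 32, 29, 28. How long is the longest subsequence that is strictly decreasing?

5

Let dp[i] be the longest strictly decreasing subsequence ending at i:
i:      1  2  3  4  5  6  7  8  9 10 11 12 13 14
a[i]:  14 35 31 34 14 35 15 23 35 41  2 32 29 28
dp:     1  1  2  2  3  1  3  3  1  1  4  3  4  5
Maximum is 5.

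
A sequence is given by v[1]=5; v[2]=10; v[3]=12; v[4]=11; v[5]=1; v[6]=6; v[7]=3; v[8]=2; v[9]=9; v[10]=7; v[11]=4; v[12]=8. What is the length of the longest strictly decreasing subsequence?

Negate each value so 'decreasing' becomes 'increasing', then run patience tails on the negated sequence:
-5 → extends → [-5]
-10 → replaces -5 → [-10]
-12 → replaces -10 → [-12]
-11 → extends → [-12, -11]
-1 → extends → [-12, -11, -1]
-6 → replaces -1 → [-12, -11, -6]
-3 → extends → [-12, -11, -6, -3]
-2 → extends → [-12, -11, -6, -3, -2]
-9 → replaces -6 → [-12, -11, -9, -3, -2]
-7 → replaces -3 → [-12, -11, -9, -7, -2]
-4 → replaces -2 → [-12, -11, -9, -7, -4]
-8 → replaces -7 → [-12, -11, -9, -8, -4]
Five tails, so the longest strictly decreasing subsequence of the original has length 5.

5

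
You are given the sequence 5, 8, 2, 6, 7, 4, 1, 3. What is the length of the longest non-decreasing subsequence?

Let dp[i] be the length of the longest such subsequence ending at index i:
i:     1 2 3 4 5 6 7 8
a[i]:  5 8 2 6 7 4 1 3
dp:    1 2 1 2 3 2 1 2
Maximum dp value is 3.

3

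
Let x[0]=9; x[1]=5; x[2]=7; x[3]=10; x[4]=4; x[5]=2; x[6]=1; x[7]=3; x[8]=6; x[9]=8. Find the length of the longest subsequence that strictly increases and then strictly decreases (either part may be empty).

inc[i] = longest strictly increasing subsequence ending at i; dec[i] = longest strictly decreasing subsequence starting at i:
i:      0  1  2  3  4  5  6  7  8  9
x[i]:   9  5  7 10  4  2  1  3  6  8
inc:    1  1  2  3  1  1  1  2  3  4
dec:    5  4  4  4  3  2  1  1  1  1
Best peak at i=3 (value 10): inc=3, dec=4, length 3+4−1 = 6.

6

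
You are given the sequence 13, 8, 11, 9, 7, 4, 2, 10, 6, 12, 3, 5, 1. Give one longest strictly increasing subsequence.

8, 9, 10, 12

Patience tails give the LIS length; then backtrack through the dp parents:
13 → extends → [13]
8 → replaces 13 → [8]
11 → extends → [8, 11]
9 → replaces 11 → [8, 9]
7 → replaces 8 → [7, 9]
4 → replaces 7 → [4, 9]
2 → replaces 4 → [2, 9]
10 → extends → [2, 9, 10]
6 → replaces 9 → [2, 6, 10]
12 → extends → [2, 6, 10, 12]
3 → replaces 6 → [2, 3, 10, 12]
5 → replaces 10 → [2, 3, 5, 12]
1 → replaces 2 → [1, 3, 5, 12]
Length 4; one witness is 8, 9, 10, 12.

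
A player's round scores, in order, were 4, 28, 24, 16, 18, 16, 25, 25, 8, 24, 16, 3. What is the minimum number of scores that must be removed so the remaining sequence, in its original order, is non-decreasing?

Fewest deletions = n − (longest non-decreasing subsequence).
Patience tails:
4 → extends → [4]
28 → extends → [4, 28]
24 → replaces 28 → [4, 24]
16 → replaces 24 → [4, 16]
18 → extends → [4, 16, 18]
16 → replaces 18 → [4, 16, 16]
25 → extends → [4, 16, 16, 25]
25 → extends → [4, 16, 16, 25, 25]
8 → replaces 16 → [4, 8, 16, 25, 25]
24 → replaces 25 → [4, 8, 16, 24, 25]
16 → replaces 24 → [4, 8, 16, 16, 25]
3 → replaces 4 → [3, 8, 16, 16, 25]
Longest non-decreasing subsequence has length 5, so deletions = 12 − 5 = 7.

7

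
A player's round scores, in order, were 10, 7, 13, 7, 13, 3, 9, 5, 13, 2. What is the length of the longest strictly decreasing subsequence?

4

Negate each value so 'decreasing' becomes 'increasing', then run patience tails on the negated sequence:
-10 → extends → [-10]
-7 → extends → [-10, -7]
-13 → replaces -10 → [-13, -7]
-7 → already a tail → [-13, -7]
-13 → already a tail → [-13, -7]
-3 → extends → [-13, -7, -3]
-9 → replaces -7 → [-13, -9, -3]
-5 → replaces -3 → [-13, -9, -5]
-13 → already a tail → [-13, -9, -5]
-2 → extends → [-13, -9, -5, -2]
Four tails, so the longest strictly decreasing subsequence of the original has length 4.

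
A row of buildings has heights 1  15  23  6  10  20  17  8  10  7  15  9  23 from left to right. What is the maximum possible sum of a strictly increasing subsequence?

Let S[i] be the best sum of a strictly increasing subsequence ending at i:
i:      1  2  3  4  5  6  7  8  9 10 11 12 13
a[i]:   1 15 23  6 10 20 17  8 10  7 15  9 23
S:      1 16 39  7 17 37 34 15 25 14 40 24 63
Maximum is 63 (e.g. 1 + 6 + 8 + 10 + 15 + 23).

63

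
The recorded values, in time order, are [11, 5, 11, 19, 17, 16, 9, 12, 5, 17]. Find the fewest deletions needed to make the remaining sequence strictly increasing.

6

Fewest deletions = n − (longest strictly increasing subsequence).
Patience tails:
11 → extends → [11]
5 → replaces 11 → [5]
11 → extends → [5, 11]
19 → extends → [5, 11, 19]
17 → replaces 19 → [5, 11, 17]
16 → replaces 17 → [5, 11, 16]
9 → replaces 11 → [5, 9, 16]
12 → replaces 16 → [5, 9, 12]
5 → already a tail → [5, 9, 12]
17 → extends → [5, 9, 12, 17]
Longest strictly increasing subsequence has length 4, so deletions = 10 − 4 = 6.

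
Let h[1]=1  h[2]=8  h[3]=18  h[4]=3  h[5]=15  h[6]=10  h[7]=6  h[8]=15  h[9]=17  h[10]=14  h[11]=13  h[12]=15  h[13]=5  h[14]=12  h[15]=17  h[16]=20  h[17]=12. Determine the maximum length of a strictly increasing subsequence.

7

Track the smallest tail for each achievable length (strict):
1 → extends → [1]
8 → extends → [1, 8]
18 → extends → [1, 8, 18]
3 → replaces 8 → [1, 3, 18]
15 → replaces 18 → [1, 3, 15]
10 → replaces 15 → [1, 3, 10]
6 → replaces 10 → [1, 3, 6]
15 → extends → [1, 3, 6, 15]
17 → extends → [1, 3, 6, 15, 17]
14 → replaces 15 → [1, 3, 6, 14, 17]
13 → replaces 14 → [1, 3, 6, 13, 17]
15 → replaces 17 → [1, 3, 6, 13, 15]
5 → replaces 6 → [1, 3, 5, 13, 15]
12 → replaces 13 → [1, 3, 5, 12, 15]
17 → extends → [1, 3, 5, 12, 15, 17]
20 → extends → [1, 3, 5, 12, 15, 17, 20]
12 → already a tail → [1, 3, 5, 12, 15, 17, 20]
Seven tails, so the longest strictly increasing subsequence has length 7 (e.g. 1, 8, 10, 14, 15, 17, 20).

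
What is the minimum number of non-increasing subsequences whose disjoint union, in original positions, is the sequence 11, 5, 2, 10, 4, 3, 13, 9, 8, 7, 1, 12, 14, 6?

5

Place each on the leftmost legal pile:
11 → new pile 1 (tops now [11])
5 → pile 1 (tops now [5])
2 → pile 1 (tops now [2])
10 → new pile 2 (tops now [2, 10])
4 → pile 2 (tops now [2, 4])
3 → pile 2 (tops now [2, 3])
13 → new pile 3 (tops now [2, 3, 13])
9 → pile 3 (tops now [2, 3, 9])
8 → pile 3 (tops now [2, 3, 8])
7 → pile 3 (tops now [2, 3, 7])
1 → pile 1 (tops now [1, 3, 7])
12 → new pile 4 (tops now [1, 3, 7, 12])
14 → new pile 5 (tops now [1, 3, 7, 12, 14])
6 → pile 3 (tops now [1, 3, 6, 12, 14])
Five piles.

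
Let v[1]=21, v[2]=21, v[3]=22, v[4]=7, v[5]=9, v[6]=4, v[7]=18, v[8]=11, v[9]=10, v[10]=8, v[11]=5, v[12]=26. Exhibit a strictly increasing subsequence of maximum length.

7, 9, 18, 26

Patience tails give the LIS length; then backtrack through the dp parents:
21 → extends → [21]
21 → already a tail → [21]
22 → extends → [21, 22]
7 → replaces 21 → [7, 22]
9 → replaces 22 → [7, 9]
4 → replaces 7 → [4, 9]
18 → extends → [4, 9, 18]
11 → replaces 18 → [4, 9, 11]
10 → replaces 11 → [4, 9, 10]
8 → replaces 9 → [4, 8, 10]
5 → replaces 8 → [4, 5, 10]
26 → extends → [4, 5, 10, 26]
Length 4; one witness is 7, 9, 18, 26.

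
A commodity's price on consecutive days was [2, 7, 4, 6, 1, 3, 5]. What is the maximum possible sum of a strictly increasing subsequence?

Let S[i] be the best sum of a strictly increasing subsequence ending at i:
i:      1  2  3  4  5  6  7
a[i]:   2  7  4  6  1  3  5
S:      2  9  6 12  1  5 11
Maximum is 12 (e.g. 2 + 4 + 6).

12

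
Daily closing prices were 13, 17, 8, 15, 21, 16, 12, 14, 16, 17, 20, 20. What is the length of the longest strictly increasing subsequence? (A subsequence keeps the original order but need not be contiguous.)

6

Track the smallest tail for each achievable length (strict):
13 → extends → [13]
17 → extends → [13, 17]
8 → replaces 13 → [8, 17]
15 → replaces 17 → [8, 15]
21 → extends → [8, 15, 21]
16 → replaces 21 → [8, 15, 16]
12 → replaces 15 → [8, 12, 16]
14 → replaces 16 → [8, 12, 14]
16 → extends → [8, 12, 14, 16]
17 → extends → [8, 12, 14, 16, 17]
20 → extends → [8, 12, 14, 16, 17, 20]
20 → already a tail → [8, 12, 14, 16, 17, 20]
Six tails, so the longest strictly increasing subsequence has length 6 (e.g. 8, 12, 14, 16, 17, 20).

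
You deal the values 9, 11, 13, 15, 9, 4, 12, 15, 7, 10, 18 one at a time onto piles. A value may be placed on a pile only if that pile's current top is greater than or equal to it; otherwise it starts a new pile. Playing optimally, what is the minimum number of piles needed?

5

Place each on the leftmost legal pile:
9 → new pile 1 (tops now [9])
11 → new pile 2 (tops now [9, 11])
13 → new pile 3 (tops now [9, 11, 13])
15 → new pile 4 (tops now [9, 11, 13, 15])
9 → pile 1 (tops now [9, 11, 13, 15])
4 → pile 1 (tops now [4, 11, 13, 15])
12 → pile 3 (tops now [4, 11, 12, 15])
15 → pile 4 (tops now [4, 11, 12, 15])
7 → pile 2 (tops now [4, 7, 12, 15])
10 → pile 3 (tops now [4, 7, 10, 15])
18 → new pile 5 (tops now [4, 7, 10, 15, 18])
Five piles.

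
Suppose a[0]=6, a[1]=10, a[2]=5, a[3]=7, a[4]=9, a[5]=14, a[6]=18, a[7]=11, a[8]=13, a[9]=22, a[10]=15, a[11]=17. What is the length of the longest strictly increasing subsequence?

Track the smallest tail for each achievable length (strict):
6 → extends → [6]
10 → extends → [6, 10]
5 → replaces 6 → [5, 10]
7 → replaces 10 → [5, 7]
9 → extends → [5, 7, 9]
14 → extends → [5, 7, 9, 14]
18 → extends → [5, 7, 9, 14, 18]
11 → replaces 14 → [5, 7, 9, 11, 18]
13 → replaces 18 → [5, 7, 9, 11, 13]
22 → extends → [5, 7, 9, 11, 13, 22]
15 → replaces 22 → [5, 7, 9, 11, 13, 15]
17 → extends → [5, 7, 9, 11, 13, 15, 17]
Seven tails, so the longest strictly increasing subsequence has length 7 (e.g. 6, 7, 9, 11, 13, 15, 17).

7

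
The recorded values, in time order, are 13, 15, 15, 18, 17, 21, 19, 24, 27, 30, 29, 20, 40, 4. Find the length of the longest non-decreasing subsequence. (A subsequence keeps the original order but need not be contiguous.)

9

Let dp[i] be the length of the longest such subsequence ending at index i:
i:      1  2  3  4  5  6  7  8  9 10 11 12 13 14
a[i]:  13 15 15 18 17 21 19 24 27 30 29 20 40  4
dp:     1  2  3  4  4  5  5  6  7  8  8  6  9  1
Maximum dp value is 9.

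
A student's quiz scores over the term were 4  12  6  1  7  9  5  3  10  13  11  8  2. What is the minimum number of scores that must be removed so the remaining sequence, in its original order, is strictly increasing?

7

Fewest deletions = n − (longest strictly increasing subsequence).
i:      1  2  3  4  5  6  7  8  9 10 11 12 13
a[i]:   4 12  6  1  7  9  5  3 10 13 11  8  2
dp:     1  2  2  1  3  4  2  2  5  6  6  4  2
max dp = 6, so deletions = 13 − 6 = 7.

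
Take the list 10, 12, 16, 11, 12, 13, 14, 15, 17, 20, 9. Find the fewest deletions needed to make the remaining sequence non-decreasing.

Fewest deletions = n − (longest non-decreasing subsequence).
i:      1  2  3  4  5  6  7  8  9 10 11
a[i]:  10 12 16 11 12 13 14 15 17 20  9
dp:     1  2  3  2  3  4  5  6  7  8  1
max dp = 8, so deletions = 11 − 8 = 3.

3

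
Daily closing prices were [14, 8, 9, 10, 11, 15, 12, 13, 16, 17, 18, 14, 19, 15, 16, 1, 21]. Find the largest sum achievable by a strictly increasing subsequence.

154

Let S[i] be the best sum of a strictly increasing subsequence ending at i:
i:       1   2   3   4   5   6   7   8   9  10  11  12  13  14  15  16  17
a[i]:   14   8   9  10  11  15  12  13  16  17  18  14  19  15  16   1  21
S:      14   8  17  27  38  53  50  63  79  96 114  77 133  92 108   1 154
Maximum is 154 (e.g. 8 + 9 + 10 + 11 + 12 + 13 + 16 + 17 + 18 + 19 + 21).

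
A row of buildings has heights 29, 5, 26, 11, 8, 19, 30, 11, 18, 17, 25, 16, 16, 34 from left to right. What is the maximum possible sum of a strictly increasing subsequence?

101

Let S[i] be the best sum of a strictly increasing subsequence ending at i:
i:       1   2   3   4   5   6   7   8   9  10  11  12  13  14
a[i]:   29   5  26  11   8  19  30  11  18  17  25  16  16  34
S:      29   5  31  16  13  35  65  24  42  41  67  40  40 101
Maximum is 101 (e.g. 5 + 8 + 11 + 18 + 25 + 34).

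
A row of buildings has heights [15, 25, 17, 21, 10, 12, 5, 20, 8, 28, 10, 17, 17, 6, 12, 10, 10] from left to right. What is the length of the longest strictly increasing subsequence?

Let dp[i] be the length of the longest such subsequence ending at index i:
i:      1  2  3  4  5  6  7  8  9 10 11 12 13 14 15 16 17
a[i]:  15 25 17 21 10 12  5 20  8 28 10 17 17  6 12 10 10
dp:     1  2  2  3  1  2  1  3  2  4  3  4  4  2  4  3  3
Maximum dp value is 4.

4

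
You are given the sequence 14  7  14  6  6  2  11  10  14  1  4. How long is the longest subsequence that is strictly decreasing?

Let dp[i] be the longest strictly decreasing subsequence ending at i:
i:      1  2  3  4  5  6  7  8  9 10 11
a[i]:  14  7 14  6  6  2 11 10 14  1  4
dp:     1  2  1  3  3  4  2  3  1  5  4
Maximum is 5.

5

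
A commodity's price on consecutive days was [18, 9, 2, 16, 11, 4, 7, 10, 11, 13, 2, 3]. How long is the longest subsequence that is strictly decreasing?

5

Let dp[i] be the longest strictly decreasing subsequence ending at i:
i:      1  2  3  4  5  6  7  8  9 10 11 12
a[i]:  18  9  2 16 11  4  7 10 11 13  2  3
dp:     1  2  3  2  3  4  4  4  3  3  5  5
Maximum is 5.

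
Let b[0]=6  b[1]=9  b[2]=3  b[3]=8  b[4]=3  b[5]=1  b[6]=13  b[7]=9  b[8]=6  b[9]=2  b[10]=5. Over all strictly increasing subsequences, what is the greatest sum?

Let S[i] be the best sum of a strictly increasing subsequence ending at i:
i:      0  1  2  3  4  5  6  7  8  9 10
b[i]:   6  9  3  8  3  1 13  9  6  2  5
S:      6 15  3 14  3  1 28 23  9  3  8
Maximum is 28 (e.g. 6 + 9 + 13).

28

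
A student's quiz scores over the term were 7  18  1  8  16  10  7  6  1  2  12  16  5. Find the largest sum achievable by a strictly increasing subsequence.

53

Let S[i] be the best sum of a strictly increasing subsequence ending at i:
i:      1  2  3  4  5  6  7  8  9 10 11 12 13
a[i]:   7 18  1  8 16 10  7  6  1  2 12 16  5
S:      7 25  1 15 31 25  8  7  1  3 37 53  8
Maximum is 53 (e.g. 7 + 8 + 10 + 12 + 16).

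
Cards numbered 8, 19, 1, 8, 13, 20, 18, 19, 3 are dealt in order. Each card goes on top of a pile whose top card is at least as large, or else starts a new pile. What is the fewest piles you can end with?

The minimum number of non-increasing subsequences covering a sequence equals the length of its longest strictly increasing subsequence.
LIS length is 5 (e.g. 1, 8, 13, 18, 19), so 5 piles are needed.

5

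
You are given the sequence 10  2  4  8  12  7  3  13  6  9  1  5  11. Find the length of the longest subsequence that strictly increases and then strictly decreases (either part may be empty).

inc[i] = longest strictly increasing subsequence ending at i; dec[i] = longest strictly decreasing subsequence starting at i:
i:      1  2  3  4  5  6  7  8  9 10 11 12 13
a[i]:  10  2  4  8 12  7  3 13  6  9  1  5 11
inc:    1  1  2  3  4  3  2  5  3  4  1  3  5
dec:    5  2  3  4  4  3  2  3  2  2  1  1  1
Best peak at i=5 (value 12): inc=4, dec=4, length 4+4−1 = 7.

7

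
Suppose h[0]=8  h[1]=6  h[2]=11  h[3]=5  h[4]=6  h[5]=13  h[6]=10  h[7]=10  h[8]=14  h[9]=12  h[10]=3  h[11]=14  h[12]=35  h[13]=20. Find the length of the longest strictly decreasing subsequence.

Negate each value so 'decreasing' becomes 'increasing', then run patience tails on the negated sequence:
-8 → extends → [-8]
-6 → extends → [-8, -6]
-11 → replaces -8 → [-11, -6]
-5 → extends → [-11, -6, -5]
-6 → already a tail → [-11, -6, -5]
-13 → replaces -11 → [-13, -6, -5]
-10 → replaces -6 → [-13, -10, -5]
-10 → already a tail → [-13, -10, -5]
-14 → replaces -13 → [-14, -10, -5]
-12 → replaces -10 → [-14, -12, -5]
-3 → extends → [-14, -12, -5, -3]
-14 → already a tail → [-14, -12, -5, -3]
-35 → replaces -14 → [-35, -12, -5, -3]
-20 → replaces -12 → [-35, -20, -5, -3]
Four tails, so the longest strictly decreasing subsequence of the original has length 4.

4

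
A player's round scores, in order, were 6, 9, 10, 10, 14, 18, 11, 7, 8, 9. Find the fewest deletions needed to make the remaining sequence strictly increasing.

5

Fewest deletions = n − (longest strictly increasing subsequence).
Patience tails:
6 → extends → [6]
9 → extends → [6, 9]
10 → extends → [6, 9, 10]
10 → already a tail → [6, 9, 10]
14 → extends → [6, 9, 10, 14]
18 → extends → [6, 9, 10, 14, 18]
11 → replaces 14 → [6, 9, 10, 11, 18]
7 → replaces 9 → [6, 7, 10, 11, 18]
8 → replaces 10 → [6, 7, 8, 11, 18]
9 → replaces 11 → [6, 7, 8, 9, 18]
Longest strictly increasing subsequence has length 5, so deletions = 10 − 5 = 5.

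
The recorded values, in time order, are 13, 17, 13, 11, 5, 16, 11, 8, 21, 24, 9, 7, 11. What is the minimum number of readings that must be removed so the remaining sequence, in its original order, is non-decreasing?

8

Fewest deletions = n − (longest non-decreasing subsequence).
i:      1  2  3  4  5  6  7  8  9 10 11 12 13
a[i]:  13 17 13 11  5 16 11  8 21 24  9  7 11
dp:     1  2  2  1  1  3  2  2  4  5  3  2  4
max dp = 5, so deletions = 13 − 5 = 8.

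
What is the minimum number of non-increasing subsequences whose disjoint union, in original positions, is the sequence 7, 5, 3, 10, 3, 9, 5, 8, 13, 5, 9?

The minimum number of non-increasing subsequences covering a sequence equals the length of its longest strictly increasing subsequence.
LIS length is 4 (e.g. 3, 5, 8, 13), so 4 piles are needed.

4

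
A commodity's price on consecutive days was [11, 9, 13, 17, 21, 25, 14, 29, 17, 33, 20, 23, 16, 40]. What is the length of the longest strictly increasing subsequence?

Track the smallest tail for each achievable length (strict):
11 → extends → [11]
9 → replaces 11 → [9]
13 → extends → [9, 13]
17 → extends → [9, 13, 17]
21 → extends → [9, 13, 17, 21]
25 → extends → [9, 13, 17, 21, 25]
14 → replaces 17 → [9, 13, 14, 21, 25]
29 → extends → [9, 13, 14, 21, 25, 29]
17 → replaces 21 → [9, 13, 14, 17, 25, 29]
33 → extends → [9, 13, 14, 17, 25, 29, 33]
20 → replaces 25 → [9, 13, 14, 17, 20, 29, 33]
23 → replaces 29 → [9, 13, 14, 17, 20, 23, 33]
16 → replaces 17 → [9, 13, 14, 16, 20, 23, 33]
40 → extends → [9, 13, 14, 16, 20, 23, 33, 40]
Eight tails, so the longest strictly increasing subsequence has length 8 (e.g. 11, 13, 17, 21, 25, 29, 33, 40).

8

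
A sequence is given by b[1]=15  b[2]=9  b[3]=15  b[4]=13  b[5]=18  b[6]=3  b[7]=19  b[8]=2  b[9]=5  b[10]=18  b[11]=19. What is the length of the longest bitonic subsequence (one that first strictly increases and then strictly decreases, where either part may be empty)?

inc[i] = longest strictly increasing subsequence ending at i; dec[i] = longest strictly decreasing subsequence starting at i:
i:      1  2  3  4  5  6  7  8  9 10 11
b[i]:  15  9 15 13 18  3 19  2  5 18 19
inc:    1  1  2  2  3  1  4  1  2  3  4
dec:    4  3  4  3  3  2  2  1  1  1  1
Best peak at i=3 (value 15): inc=2, dec=4, length 2+4−1 = 5.

5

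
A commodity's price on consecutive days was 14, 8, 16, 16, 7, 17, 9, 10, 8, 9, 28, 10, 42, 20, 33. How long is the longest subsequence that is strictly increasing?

6

Track the smallest tail for each achievable length (strict):
14 → extends → [14]
8 → replaces 14 → [8]
16 → extends → [8, 16]
16 → already a tail → [8, 16]
7 → replaces 8 → [7, 16]
17 → extends → [7, 16, 17]
9 → replaces 16 → [7, 9, 17]
10 → replaces 17 → [7, 9, 10]
8 → replaces 9 → [7, 8, 10]
9 → replaces 10 → [7, 8, 9]
28 → extends → [7, 8, 9, 28]
10 → replaces 28 → [7, 8, 9, 10]
42 → extends → [7, 8, 9, 10, 42]
20 → replaces 42 → [7, 8, 9, 10, 20]
33 → extends → [7, 8, 9, 10, 20, 33]
Six tails, so the longest strictly increasing subsequence has length 6 (e.g. 7, 8, 9, 10, 20, 33).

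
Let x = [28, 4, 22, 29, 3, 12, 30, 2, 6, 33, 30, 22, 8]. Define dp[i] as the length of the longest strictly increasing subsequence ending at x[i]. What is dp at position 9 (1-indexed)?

2

dp[i] = 1 + max{dp[j] : j<i, x[j]<x[i]} (or 1 if no such j):
i:      1  2  3  4  5  6  7  8  9 10 11 12 13
x[i]:  28  4 22 29  3 12 30  2  6 33 30 22  8
dp:     1  1  2  3  1  2  4  1  2  5  4  3  3
At index 9 the value is 2.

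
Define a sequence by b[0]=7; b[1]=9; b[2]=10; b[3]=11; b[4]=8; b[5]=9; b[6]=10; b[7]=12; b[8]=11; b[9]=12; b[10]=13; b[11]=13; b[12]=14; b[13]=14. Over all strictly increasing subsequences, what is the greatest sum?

Let S[i] be the best sum of a strictly increasing subsequence ending at i:
i:      0  1  2  3  4  5  6  7  8  9 10 11 12 13
b[i]:   7  9 10 11  8  9 10 12 11 12 13 13 14 14
S:      7 16 26 37 15 24 34 49 45 57 70 70 84 84
Maximum is 84 (e.g. 7 + 8 + 9 + 10 + 11 + 12 + 13 + 14).

84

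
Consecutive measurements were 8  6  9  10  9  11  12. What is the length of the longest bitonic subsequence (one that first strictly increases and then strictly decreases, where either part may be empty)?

inc[i] = longest strictly increasing subsequence ending at i; dec[i] = longest strictly decreasing subsequence starting at i:
i:      1  2  3  4  5  6  7
a[i]:   8  6  9 10  9 11 12
inc:    1  1  2  3  2  4  5
dec:    2  1  1  2  1  1  1
Best peak at i=7 (value 12): inc=5, dec=1, length 5+1−1 = 5.

5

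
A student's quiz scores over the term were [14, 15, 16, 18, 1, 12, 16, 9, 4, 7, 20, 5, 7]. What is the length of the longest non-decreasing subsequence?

5

Track the smallest tail for each achievable length (allowing ties):
14 → extends → [14]
15 → extends → [14, 15]
16 → extends → [14, 15, 16]
18 → extends → [14, 15, 16, 18]
1 → replaces 14 → [1, 15, 16, 18]
12 → replaces 15 → [1, 12, 16, 18]
16 → replaces 18 → [1, 12, 16, 16]
9 → replaces 12 → [1, 9, 16, 16]
4 → replaces 9 → [1, 4, 16, 16]
7 → replaces 16 → [1, 4, 7, 16]
20 → extends → [1, 4, 7, 16, 20]
5 → replaces 7 → [1, 4, 5, 16, 20]
7 → replaces 16 → [1, 4, 5, 7, 20]
Five tails, so the longest non-decreasing subsequence has length 5 (e.g. 14, 15, 16, 18, 20).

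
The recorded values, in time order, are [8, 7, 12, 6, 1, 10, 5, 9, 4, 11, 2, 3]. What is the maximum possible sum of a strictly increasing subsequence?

29

Let S[i] be the best sum of a strictly increasing subsequence ending at i:
i:      1  2  3  4  5  6  7  8  9 10 11 12
a[i]:   8  7 12  6  1 10  5  9  4 11  2  3
S:      8  7 20  6  1 18  6 17  5 29  3  6
Maximum is 29 (e.g. 8 + 10 + 11).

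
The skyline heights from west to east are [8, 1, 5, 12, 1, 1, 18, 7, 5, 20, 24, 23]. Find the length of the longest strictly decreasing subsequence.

3

Negate each value so 'decreasing' becomes 'increasing', then run patience tails on the negated sequence:
-8 → extends → [-8]
-1 → extends → [-8, -1]
-5 → replaces -1 → [-8, -5]
-12 → replaces -8 → [-12, -5]
-1 → extends → [-12, -5, -1]
-1 → already a tail → [-12, -5, -1]
-18 → replaces -12 → [-18, -5, -1]
-7 → replaces -5 → [-18, -7, -1]
-5 → replaces -1 → [-18, -7, -5]
-20 → replaces -18 → [-20, -7, -5]
-24 → replaces -20 → [-24, -7, -5]
-23 → replaces -7 → [-24, -23, -5]
Three tails, so the longest strictly decreasing subsequence of the original has length 3.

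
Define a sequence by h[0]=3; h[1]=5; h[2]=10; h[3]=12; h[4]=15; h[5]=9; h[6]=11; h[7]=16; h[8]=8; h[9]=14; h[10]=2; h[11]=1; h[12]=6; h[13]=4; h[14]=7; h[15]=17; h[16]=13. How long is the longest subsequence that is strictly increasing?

7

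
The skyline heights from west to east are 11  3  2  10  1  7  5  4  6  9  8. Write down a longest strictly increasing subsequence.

Patience tails give the LIS length; then backtrack through the dp parents:
11 → extends → [11]
3 → replaces 11 → [3]
2 → replaces 3 → [2]
10 → extends → [2, 10]
1 → replaces 2 → [1, 10]
7 → replaces 10 → [1, 7]
5 → replaces 7 → [1, 5]
4 → replaces 5 → [1, 4]
6 → extends → [1, 4, 6]
9 → extends → [1, 4, 6, 9]
8 → replaces 9 → [1, 4, 6, 8]
Length 4; one witness is 3, 5, 6, 9.

3, 5, 6, 9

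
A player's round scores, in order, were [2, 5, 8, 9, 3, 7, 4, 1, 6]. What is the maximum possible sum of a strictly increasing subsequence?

24

Let S[i] be the best sum of a strictly increasing subsequence ending at i:
i:      1  2  3  4  5  6  7  8  9
a[i]:   2  5  8  9  3  7  4  1  6
S:      2  7 15 24  5 14  9  1 15
Maximum is 24 (e.g. 2 + 5 + 8 + 9).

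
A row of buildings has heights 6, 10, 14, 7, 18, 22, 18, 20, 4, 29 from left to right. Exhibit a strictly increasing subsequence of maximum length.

6, 10, 14, 18, 22, 29

Patience tails give the LIS length; then backtrack through the dp parents:
6 → extends → [6]
10 → extends → [6, 10]
14 → extends → [6, 10, 14]
7 → replaces 10 → [6, 7, 14]
18 → extends → [6, 7, 14, 18]
22 → extends → [6, 7, 14, 18, 22]
18 → already a tail → [6, 7, 14, 18, 22]
20 → replaces 22 → [6, 7, 14, 18, 20]
4 → replaces 6 → [4, 7, 14, 18, 20]
29 → extends → [4, 7, 14, 18, 20, 29]
Length 6; one witness is 6, 10, 14, 18, 22, 29.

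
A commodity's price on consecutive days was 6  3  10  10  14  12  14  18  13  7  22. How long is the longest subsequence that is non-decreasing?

Track the smallest tail for each achievable length (allowing ties):
6 → extends → [6]
3 → replaces 6 → [3]
10 → extends → [3, 10]
10 → extends → [3, 10, 10]
14 → extends → [3, 10, 10, 14]
12 → replaces 14 → [3, 10, 10, 12]
14 → extends → [3, 10, 10, 12, 14]
18 → extends → [3, 10, 10, 12, 14, 18]
13 → replaces 14 → [3, 10, 10, 12, 13, 18]
7 → replaces 10 → [3, 7, 10, 12, 13, 18]
22 → extends → [3, 7, 10, 12, 13, 18, 22]
Seven tails, so the longest non-decreasing subsequence has length 7 (e.g. 6, 10, 10, 14, 14, 18, 22).

7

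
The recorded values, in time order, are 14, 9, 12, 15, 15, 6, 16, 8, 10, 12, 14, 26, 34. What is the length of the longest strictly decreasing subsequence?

Negate each value so 'decreasing' becomes 'increasing', then run patience tails on the negated sequence:
-14 → extends → [-14]
-9 → extends → [-14, -9]
-12 → replaces -9 → [-14, -12]
-15 → replaces -14 → [-15, -12]
-15 → already a tail → [-15, -12]
-6 → extends → [-15, -12, -6]
-16 → replaces -15 → [-16, -12, -6]
-8 → replaces -6 → [-16, -12, -8]
-10 → replaces -8 → [-16, -12, -10]
-12 → already a tail → [-16, -12, -10]
-14 → replaces -12 → [-16, -14, -10]
-26 → replaces -16 → [-26, -14, -10]
-34 → replaces -26 → [-34, -14, -10]
Three tails, so the longest strictly decreasing subsequence of the original has length 3.

3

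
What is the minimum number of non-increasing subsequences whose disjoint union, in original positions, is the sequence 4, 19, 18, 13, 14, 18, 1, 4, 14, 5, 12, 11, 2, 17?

Place each on the leftmost legal pile:
4 → new pile 1 (tops now [4])
19 → new pile 2 (tops now [4, 19])
18 → pile 2 (tops now [4, 18])
13 → pile 2 (tops now [4, 13])
14 → new pile 3 (tops now [4, 13, 14])
18 → new pile 4 (tops now [4, 13, 14, 18])
1 → pile 1 (tops now [1, 13, 14, 18])
4 → pile 2 (tops now [1, 4, 14, 18])
14 → pile 3 (tops now [1, 4, 14, 18])
5 → pile 3 (tops now [1, 4, 5, 18])
12 → pile 4 (tops now [1, 4, 5, 12])
11 → pile 4 (tops now [1, 4, 5, 11])
2 → pile 2 (tops now [1, 2, 5, 11])
17 → new pile 5 (tops now [1, 2, 5, 11, 17])
Five piles.

5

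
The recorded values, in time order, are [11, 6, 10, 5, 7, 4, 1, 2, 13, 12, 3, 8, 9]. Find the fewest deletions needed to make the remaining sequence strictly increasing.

Fewest deletions = n − (longest strictly increasing subsequence).
i:      1  2  3  4  5  6  7  8  9 10 11 12 13
a[i]:  11  6 10  5  7  4  1  2 13 12  3  8  9
dp:     1  1  2  1  2  1  1  2  3  3  3  4  5
max dp = 5, so deletions = 13 − 5 = 8.

8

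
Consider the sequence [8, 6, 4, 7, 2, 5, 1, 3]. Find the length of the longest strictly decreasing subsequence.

Negate each value so 'decreasing' becomes 'increasing', then run patience tails on the negated sequence:
-8 → extends → [-8]
-6 → extends → [-8, -6]
-4 → extends → [-8, -6, -4]
-7 → replaces -6 → [-8, -7, -4]
-2 → extends → [-8, -7, -4, -2]
-5 → replaces -4 → [-8, -7, -5, -2]
-1 → extends → [-8, -7, -5, -2, -1]
-3 → replaces -2 → [-8, -7, -5, -3, -1]
Five tails, so the longest strictly decreasing subsequence of the original has length 5.

5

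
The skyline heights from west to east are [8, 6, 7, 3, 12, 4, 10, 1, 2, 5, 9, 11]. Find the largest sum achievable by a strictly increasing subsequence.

34

Let S[i] be the best sum of a strictly increasing subsequence ending at i:
i:      1  2  3  4  5  6  7  8  9 10 11 12
a[i]:   8  6  7  3 12  4 10  1  2  5  9 11
S:      8  6 13  3 25  7 23  1  3 12 22 34
Maximum is 34 (e.g. 6 + 7 + 10 + 11).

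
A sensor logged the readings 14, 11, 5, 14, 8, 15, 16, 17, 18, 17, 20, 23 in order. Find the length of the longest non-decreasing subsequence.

8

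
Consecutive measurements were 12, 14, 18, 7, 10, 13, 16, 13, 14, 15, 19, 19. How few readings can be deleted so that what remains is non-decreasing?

4

Fewest deletions = n − (longest non-decreasing subsequence).
Patience tails:
12 → extends → [12]
14 → extends → [12, 14]
18 → extends → [12, 14, 18]
7 → replaces 12 → [7, 14, 18]
10 → replaces 14 → [7, 10, 18]
13 → replaces 18 → [7, 10, 13]
16 → extends → [7, 10, 13, 16]
13 → replaces 16 → [7, 10, 13, 13]
14 → extends → [7, 10, 13, 13, 14]
15 → extends → [7, 10, 13, 13, 14, 15]
19 → extends → [7, 10, 13, 13, 14, 15, 19]
19 → extends → [7, 10, 13, 13, 14, 15, 19, 19]
Longest non-decreasing subsequence has length 8, so deletions = 12 − 8 = 4.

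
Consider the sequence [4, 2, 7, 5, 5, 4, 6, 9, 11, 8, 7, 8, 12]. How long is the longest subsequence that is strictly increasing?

6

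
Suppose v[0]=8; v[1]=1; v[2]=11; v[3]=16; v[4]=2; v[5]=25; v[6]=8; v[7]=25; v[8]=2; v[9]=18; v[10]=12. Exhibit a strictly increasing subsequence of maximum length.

Patience tails give the LIS length; then backtrack through the dp parents:
8 → extends → [8]
1 → replaces 8 → [1]
11 → extends → [1, 11]
16 → extends → [1, 11, 16]
2 → replaces 11 → [1, 2, 16]
25 → extends → [1, 2, 16, 25]
8 → replaces 16 → [1, 2, 8, 25]
25 → already a tail → [1, 2, 8, 25]
2 → already a tail → [1, 2, 8, 25]
18 → replaces 25 → [1, 2, 8, 18]
12 → replaces 18 → [1, 2, 8, 12]
Length 4; one witness is 8, 11, 16, 25.

8, 11, 16, 25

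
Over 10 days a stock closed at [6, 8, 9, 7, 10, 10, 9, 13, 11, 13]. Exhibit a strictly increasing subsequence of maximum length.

6, 8, 9, 10, 11, 13

Patience tails give the LIS length; then backtrack through the dp parents:
6 → extends → [6]
8 → extends → [6, 8]
9 → extends → [6, 8, 9]
7 → replaces 8 → [6, 7, 9]
10 → extends → [6, 7, 9, 10]
10 → already a tail → [6, 7, 9, 10]
9 → already a tail → [6, 7, 9, 10]
13 → extends → [6, 7, 9, 10, 13]
11 → replaces 13 → [6, 7, 9, 10, 11]
13 → extends → [6, 7, 9, 10, 11, 13]
Length 6; one witness is 6, 8, 9, 10, 11, 13.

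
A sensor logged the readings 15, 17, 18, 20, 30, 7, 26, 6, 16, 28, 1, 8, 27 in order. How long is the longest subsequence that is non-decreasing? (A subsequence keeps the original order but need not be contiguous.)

6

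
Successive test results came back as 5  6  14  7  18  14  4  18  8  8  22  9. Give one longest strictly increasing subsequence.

5, 6, 7, 14, 18, 22

Patience tails give the LIS length; then backtrack through the dp parents:
5 → extends → [5]
6 → extends → [5, 6]
14 → extends → [5, 6, 14]
7 → replaces 14 → [5, 6, 7]
18 → extends → [5, 6, 7, 18]
14 → replaces 18 → [5, 6, 7, 14]
4 → replaces 5 → [4, 6, 7, 14]
18 → extends → [4, 6, 7, 14, 18]
8 → replaces 14 → [4, 6, 7, 8, 18]
8 → already a tail → [4, 6, 7, 8, 18]
22 → extends → [4, 6, 7, 8, 18, 22]
9 → replaces 18 → [4, 6, 7, 8, 9, 22]
Length 6; one witness is 5, 6, 7, 14, 18, 22.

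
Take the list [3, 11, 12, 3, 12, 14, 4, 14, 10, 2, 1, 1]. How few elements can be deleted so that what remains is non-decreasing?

6

Fewest deletions = n − (longest non-decreasing subsequence).
i:      1  2  3  4  5  6  7  8  9 10 11 12
a[i]:   3 11 12  3 12 14  4 14 10  2  1  1
dp:     1  2  3  2  4  5  3  6  4  1  1  2
max dp = 6, so deletions = 12 − 6 = 6.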